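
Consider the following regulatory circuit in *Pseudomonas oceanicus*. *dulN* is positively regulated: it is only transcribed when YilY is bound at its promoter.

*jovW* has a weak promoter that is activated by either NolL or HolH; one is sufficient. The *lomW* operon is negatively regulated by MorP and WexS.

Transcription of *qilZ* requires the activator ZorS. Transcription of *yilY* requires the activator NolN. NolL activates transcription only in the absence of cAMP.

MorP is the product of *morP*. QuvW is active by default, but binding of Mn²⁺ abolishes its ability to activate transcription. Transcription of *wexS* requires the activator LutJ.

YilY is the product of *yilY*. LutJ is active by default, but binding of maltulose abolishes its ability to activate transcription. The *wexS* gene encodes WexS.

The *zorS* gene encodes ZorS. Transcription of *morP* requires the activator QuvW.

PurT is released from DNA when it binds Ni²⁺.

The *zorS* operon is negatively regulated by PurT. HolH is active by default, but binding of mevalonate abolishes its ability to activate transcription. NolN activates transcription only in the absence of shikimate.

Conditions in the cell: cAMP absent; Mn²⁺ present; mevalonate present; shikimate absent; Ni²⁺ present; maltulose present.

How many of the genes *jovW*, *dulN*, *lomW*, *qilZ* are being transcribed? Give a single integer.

4

cAMP is absent, so NolL is active.
Mevalonate is present, so HolH is inactive.
Activator NolL is present, so *jovW* is transcribed.
→ *jovW* is ON.
Shikimate is absent, so NolN is active.
No repressor is bound and NolN is active, so *yilY* is transcribed.
So YilY is produced and active.
No repressor is bound and YilY is active, so *dulN* is transcribed.
→ *dulN* is ON.
Mn²⁺ is present, so QuvW is inactive.
Required activator QuvW is absent, so *morP* is not transcribed.
So MorP is not produced.
Maltulose is present, so LutJ is inactive.
Required activator LutJ is absent, so *wexS* is not transcribed.
So WexS is not produced.
With no repressor bound, *lomW* is transcribed.
→ *lomW* is ON.
Ni²⁺ is present, so PurT is inactive.
With no repressor bound, *zorS* is transcribed.
So ZorS is produced and active.
No repressor is bound and ZorS is active, so *qilZ* is transcribed.
→ *qilZ* is ON.
4 of the 4 genes are transcribed.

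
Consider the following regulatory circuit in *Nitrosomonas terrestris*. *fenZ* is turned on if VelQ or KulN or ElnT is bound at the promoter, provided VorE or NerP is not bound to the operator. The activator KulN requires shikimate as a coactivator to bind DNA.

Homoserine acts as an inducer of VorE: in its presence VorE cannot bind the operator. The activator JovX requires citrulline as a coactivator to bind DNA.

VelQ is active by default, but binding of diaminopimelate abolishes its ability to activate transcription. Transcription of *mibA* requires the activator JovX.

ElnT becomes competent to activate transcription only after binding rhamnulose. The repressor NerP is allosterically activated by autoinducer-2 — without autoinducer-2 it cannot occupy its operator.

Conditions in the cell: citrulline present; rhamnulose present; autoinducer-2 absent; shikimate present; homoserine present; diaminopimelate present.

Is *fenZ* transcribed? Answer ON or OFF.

Homoserine is present, so VorE is inactive.
Diaminopimelate is present, so VelQ is inactive.
Shikimate is present, so KulN is active.
Rhamnulose is present, so ElnT is active.
Autoinducer-2 is absent, so NerP is inactive.
Activator KulN is present, so *fenZ* is transcribed.

ON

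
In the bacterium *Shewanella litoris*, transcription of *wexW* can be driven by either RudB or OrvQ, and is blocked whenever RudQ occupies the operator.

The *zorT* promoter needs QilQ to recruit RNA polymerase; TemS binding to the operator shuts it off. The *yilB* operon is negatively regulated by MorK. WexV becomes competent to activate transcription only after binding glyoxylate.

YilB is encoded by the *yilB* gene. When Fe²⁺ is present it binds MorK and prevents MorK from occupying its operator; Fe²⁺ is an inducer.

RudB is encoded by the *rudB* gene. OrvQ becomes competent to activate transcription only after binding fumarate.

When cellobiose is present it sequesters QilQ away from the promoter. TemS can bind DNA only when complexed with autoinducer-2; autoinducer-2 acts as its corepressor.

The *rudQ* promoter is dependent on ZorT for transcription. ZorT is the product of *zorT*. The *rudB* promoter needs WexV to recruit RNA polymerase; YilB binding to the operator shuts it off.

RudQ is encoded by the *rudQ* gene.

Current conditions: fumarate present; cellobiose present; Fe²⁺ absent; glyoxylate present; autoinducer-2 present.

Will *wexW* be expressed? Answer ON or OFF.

Autoinducer-2 is present, so TemS is active.
Cellobiose is present, so QilQ is inactive.
With repressor TemS bound, *zorT* is not transcribed.
So ZorT is not produced.
Required activator ZorT is absent, so *rudQ* is not transcribed.
So RudQ is not produced.
Fe²⁺ is absent, so MorK is active.
With repressor MorK bound, *yilB* is not transcribed.
So YilB is not produced.
Glyoxylate is present, so WexV is active.
No repressor is bound and WexV is active, so *rudB* is transcribed.
So RudB is produced and active.
Fumarate is present, so OrvQ is active.
Activator RudB is present, so *wexW* is transcribed.

ON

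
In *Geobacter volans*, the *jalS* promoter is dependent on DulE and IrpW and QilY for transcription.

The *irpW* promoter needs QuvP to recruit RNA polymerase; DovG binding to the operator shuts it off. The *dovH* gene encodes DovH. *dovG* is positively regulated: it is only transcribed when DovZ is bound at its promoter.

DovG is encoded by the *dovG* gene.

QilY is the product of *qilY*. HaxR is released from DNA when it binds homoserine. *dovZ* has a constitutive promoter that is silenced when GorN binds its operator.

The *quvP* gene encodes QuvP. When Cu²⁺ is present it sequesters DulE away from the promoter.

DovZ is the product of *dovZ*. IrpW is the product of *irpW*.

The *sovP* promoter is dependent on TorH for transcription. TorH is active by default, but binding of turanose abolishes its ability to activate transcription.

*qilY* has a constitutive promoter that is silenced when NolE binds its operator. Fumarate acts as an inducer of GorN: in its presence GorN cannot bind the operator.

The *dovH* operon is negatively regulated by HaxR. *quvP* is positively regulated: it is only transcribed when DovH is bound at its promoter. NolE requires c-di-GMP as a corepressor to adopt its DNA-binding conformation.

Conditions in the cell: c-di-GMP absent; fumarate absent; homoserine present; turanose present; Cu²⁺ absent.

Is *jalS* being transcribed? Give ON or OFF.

Cu²⁺ is absent, so DulE is active.
Homoserine is present, so HaxR is inactive.
With no repressor bound, *dovH* is transcribed.
So DovH is produced and active.
No repressor is bound and DovH is active, so *quvP* is transcribed.
So QuvP is produced and active.
Fumarate is absent, so GorN is active.
With repressor GorN bound, *dovZ* is not transcribed.
So DovZ is not produced.
Required activator DovZ is absent, so *dovG* is not transcribed.
So DovG is not produced.
No repressor is bound and QuvP is active, so *irpW* is transcribed.
So IrpW is produced and active.
c-di-GMP is absent, so NolE is inactive.
With no repressor bound, *qilY* is transcribed.
So QilY is produced and active.
No repressor is bound and DulE and IrpW and QilY are active, so *jalS* is transcribed.

ON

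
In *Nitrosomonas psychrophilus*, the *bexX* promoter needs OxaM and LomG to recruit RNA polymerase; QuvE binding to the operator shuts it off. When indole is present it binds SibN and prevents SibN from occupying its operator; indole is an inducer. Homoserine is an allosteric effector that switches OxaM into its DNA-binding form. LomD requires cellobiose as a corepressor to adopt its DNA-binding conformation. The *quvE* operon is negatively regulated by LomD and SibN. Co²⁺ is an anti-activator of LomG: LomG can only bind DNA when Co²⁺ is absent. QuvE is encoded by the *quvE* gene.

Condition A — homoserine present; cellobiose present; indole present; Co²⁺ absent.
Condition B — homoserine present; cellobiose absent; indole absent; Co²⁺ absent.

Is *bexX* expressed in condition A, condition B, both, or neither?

Condition A:
Homoserine is present, so OxaM is active.
Cellobiose is present, so LomD is active.
Indole is present, so SibN is inactive.
With repressor LomD bound, *quvE* is not transcribed.
So QuvE is not produced.
Co²⁺ is absent, so LomG is active.
No repressor is bound and OxaM and LomG are active, so *bexX* is transcribed.
→ *bexX* is ON in A.
Condition B:
Homoserine is present, so OxaM is active.
Cellobiose is absent, so LomD is inactive.
Indole is absent, so SibN is active.
With repressor SibN bound, *quvE* is not transcribed.
So QuvE is not produced.
Co²⁺ is absent, so LomG is active.
No repressor is bound and OxaM and LomG are active, so *bexX* is transcribed.
→ *bexX* is ON in B.

both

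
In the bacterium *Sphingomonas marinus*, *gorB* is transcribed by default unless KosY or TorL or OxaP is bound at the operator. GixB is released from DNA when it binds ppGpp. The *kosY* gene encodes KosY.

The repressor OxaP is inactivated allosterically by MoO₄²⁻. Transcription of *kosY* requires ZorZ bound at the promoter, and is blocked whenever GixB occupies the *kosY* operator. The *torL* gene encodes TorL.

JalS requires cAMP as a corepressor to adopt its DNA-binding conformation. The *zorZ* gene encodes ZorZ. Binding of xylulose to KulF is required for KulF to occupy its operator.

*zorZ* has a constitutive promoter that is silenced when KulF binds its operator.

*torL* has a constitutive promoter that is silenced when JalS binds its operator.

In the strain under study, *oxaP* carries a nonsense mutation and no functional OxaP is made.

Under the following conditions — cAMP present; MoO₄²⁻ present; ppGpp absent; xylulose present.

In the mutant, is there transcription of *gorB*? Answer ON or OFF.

ppGpp is absent, so GixB is active.
Xylulose is present, so KulF is active.
With repressor KulF bound, *zorZ* is not transcribed.
So ZorZ is not produced.
With repressor GixB bound, *kosY* is not transcribed.
So KosY is not produced.
cAMP is present, so JalS is active.
With repressor JalS bound, *torL* is not transcribed.
So TorL is not produced.
OxaP is non-functional in this strain, so it has no effect.
With no repressor bound, *gorB* is transcribed.

ON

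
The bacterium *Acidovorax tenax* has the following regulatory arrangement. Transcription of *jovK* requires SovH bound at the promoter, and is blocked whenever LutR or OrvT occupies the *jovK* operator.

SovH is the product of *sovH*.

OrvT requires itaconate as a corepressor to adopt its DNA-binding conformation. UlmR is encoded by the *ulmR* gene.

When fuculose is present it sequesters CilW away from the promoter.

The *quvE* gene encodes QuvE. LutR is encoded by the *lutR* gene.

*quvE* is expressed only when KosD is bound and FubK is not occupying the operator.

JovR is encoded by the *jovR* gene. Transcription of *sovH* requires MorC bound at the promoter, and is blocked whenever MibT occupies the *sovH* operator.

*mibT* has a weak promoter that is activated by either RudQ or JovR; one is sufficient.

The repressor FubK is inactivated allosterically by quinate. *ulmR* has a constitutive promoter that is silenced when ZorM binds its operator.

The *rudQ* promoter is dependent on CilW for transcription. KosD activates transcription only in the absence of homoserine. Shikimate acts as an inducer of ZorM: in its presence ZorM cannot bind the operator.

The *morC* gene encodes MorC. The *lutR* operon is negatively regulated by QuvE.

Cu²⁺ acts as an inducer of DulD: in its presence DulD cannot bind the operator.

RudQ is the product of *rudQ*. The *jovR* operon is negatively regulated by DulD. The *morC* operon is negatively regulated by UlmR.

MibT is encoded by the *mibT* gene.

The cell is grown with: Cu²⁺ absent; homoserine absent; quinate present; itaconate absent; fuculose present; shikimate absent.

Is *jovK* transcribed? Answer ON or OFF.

ON

Shikimate is absent, so ZorM is active.
With repressor ZorM bound, *ulmR* is not transcribed.
So UlmR is not produced.
With no repressor bound, *morC* is transcribed.
So MorC is produced and active.
Fuculose is present, so CilW is inactive.
Required activator CilW is absent, so *rudQ* is not transcribed.
So RudQ is not produced.
Cu²⁺ is absent, so DulD is active.
With repressor DulD bound, *jovR* is not transcribed.
So JovR is not produced.
No activator is available at the *mibT* promoter, so *mibT* is not transcribed.
So MibT is not produced.
No repressor is bound and MorC is active, so *sovH* is transcribed.
So SovH is produced and active.
Quinate is present, so FubK is inactive.
Homoserine is absent, so KosD is active.
No repressor is bound and KosD is active, so *quvE* is transcribed.
So QuvE is produced and active.
With repressor QuvE bound, *lutR* is not transcribed.
So LutR is not produced.
Itaconate is absent, so OrvT is inactive.
No repressor is bound and SovH is active, so *jovK* is transcribed.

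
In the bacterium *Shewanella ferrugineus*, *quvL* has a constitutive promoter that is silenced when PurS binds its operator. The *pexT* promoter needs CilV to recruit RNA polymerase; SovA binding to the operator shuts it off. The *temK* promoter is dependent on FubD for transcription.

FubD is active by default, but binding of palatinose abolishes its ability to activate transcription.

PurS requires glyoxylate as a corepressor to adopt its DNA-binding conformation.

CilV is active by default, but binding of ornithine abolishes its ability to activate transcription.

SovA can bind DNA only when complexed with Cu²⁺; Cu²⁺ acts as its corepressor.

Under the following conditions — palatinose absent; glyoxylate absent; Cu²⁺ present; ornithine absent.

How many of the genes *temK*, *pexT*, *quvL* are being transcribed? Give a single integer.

2

Palatinose is absent, so FubD is active.
No repressor is bound and FubD is active, so *temK* is transcribed.
→ *temK* is ON.
Ornithine is absent, so CilV is active.
Cu²⁺ is present, so SovA is active.
With repressor SovA bound, *pexT* is not transcribed.
→ *pexT* is OFF.
Glyoxylate is absent, so PurS is inactive.
With no repressor bound, *quvL* is transcribed.
→ *quvL* is ON.
2 of the 3 genes are transcribed.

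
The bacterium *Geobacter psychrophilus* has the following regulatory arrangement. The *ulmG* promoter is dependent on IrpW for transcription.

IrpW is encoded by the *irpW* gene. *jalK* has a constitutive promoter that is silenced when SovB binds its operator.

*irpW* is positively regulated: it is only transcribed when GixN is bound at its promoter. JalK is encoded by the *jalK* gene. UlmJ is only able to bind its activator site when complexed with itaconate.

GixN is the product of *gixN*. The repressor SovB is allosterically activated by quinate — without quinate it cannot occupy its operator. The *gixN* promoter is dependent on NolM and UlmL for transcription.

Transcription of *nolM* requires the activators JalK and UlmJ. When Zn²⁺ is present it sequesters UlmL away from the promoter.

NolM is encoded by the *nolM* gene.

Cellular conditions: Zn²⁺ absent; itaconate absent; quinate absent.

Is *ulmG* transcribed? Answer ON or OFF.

Quinate is absent, so SovB is inactive.
With no repressor bound, *jalK* is transcribed.
So JalK is produced and active.
Itaconate is absent, so UlmJ is inactive.
Required activator UlmJ is absent, so *nolM* is not transcribed.
So NolM is not produced.
Zn²⁺ is absent, so UlmL is active.
Required activator NolM is absent, so *gixN* is not transcribed.
So GixN is not produced.
Required activator GixN is absent, so *irpW* is not transcribed.
So IrpW is not produced.
Required activator IrpW is absent, so *ulmG* is not transcribed.

OFF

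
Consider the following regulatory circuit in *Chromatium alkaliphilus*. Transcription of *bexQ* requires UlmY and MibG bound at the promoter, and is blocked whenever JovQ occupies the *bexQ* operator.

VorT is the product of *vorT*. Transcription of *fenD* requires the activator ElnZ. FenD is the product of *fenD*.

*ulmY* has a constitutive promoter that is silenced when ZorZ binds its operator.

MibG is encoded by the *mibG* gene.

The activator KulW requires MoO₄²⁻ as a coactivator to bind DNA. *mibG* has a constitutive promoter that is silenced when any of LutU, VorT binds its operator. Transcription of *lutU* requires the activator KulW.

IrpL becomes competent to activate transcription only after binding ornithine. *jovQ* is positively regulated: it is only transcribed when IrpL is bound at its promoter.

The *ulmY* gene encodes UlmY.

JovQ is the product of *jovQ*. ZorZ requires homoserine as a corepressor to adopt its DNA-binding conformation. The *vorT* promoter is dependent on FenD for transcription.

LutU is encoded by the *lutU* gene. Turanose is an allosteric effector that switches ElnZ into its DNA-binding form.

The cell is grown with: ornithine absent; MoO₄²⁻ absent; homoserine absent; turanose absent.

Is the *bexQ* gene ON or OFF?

Homoserine is absent, so ZorZ is inactive.
With no repressor bound, *ulmY* is transcribed.
So UlmY is produced and active.
Ornithine is absent, so IrpL is inactive.
Required activator IrpL is absent, so *jovQ* is not transcribed.
So JovQ is not produced.
MoO₄²⁻ is absent, so KulW is inactive.
Required activator KulW is absent, so *lutU* is not transcribed.
So LutU is not produced.
Turanose is absent, so ElnZ is inactive.
Required activator ElnZ is absent, so *fenD* is not transcribed.
So FenD is not produced.
Required activator FenD is absent, so *vorT* is not transcribed.
So VorT is not produced.
With no repressor bound, *mibG* is transcribed.
So MibG is produced and active.
No repressor is bound and UlmY and MibG are active, so *bexQ* is transcribed.

ON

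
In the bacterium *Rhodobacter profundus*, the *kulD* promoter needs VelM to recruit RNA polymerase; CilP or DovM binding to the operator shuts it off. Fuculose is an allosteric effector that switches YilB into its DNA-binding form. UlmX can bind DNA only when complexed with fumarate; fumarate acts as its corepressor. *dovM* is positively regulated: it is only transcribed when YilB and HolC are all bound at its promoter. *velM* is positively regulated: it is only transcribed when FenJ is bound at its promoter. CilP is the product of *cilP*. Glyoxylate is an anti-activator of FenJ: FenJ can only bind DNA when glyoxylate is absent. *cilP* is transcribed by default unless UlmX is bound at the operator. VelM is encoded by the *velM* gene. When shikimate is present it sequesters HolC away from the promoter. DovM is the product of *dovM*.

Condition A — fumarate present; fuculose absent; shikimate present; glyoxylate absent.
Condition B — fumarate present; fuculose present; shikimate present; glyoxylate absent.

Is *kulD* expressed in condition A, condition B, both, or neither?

both

Condition A:
Fumarate is present, so UlmX is active.
With repressor UlmX bound, *cilP* is not transcribed.
So CilP is not produced.
Fuculose is absent, so YilB is inactive.
Shikimate is present, so HolC is inactive.
Required activator YilB is absent, so *dovM* is not transcribed.
So DovM is not produced.
Glyoxylate is absent, so FenJ is active.
No repressor is bound and FenJ is active, so *velM* is transcribed.
So VelM is produced and active.
No repressor is bound and VelM is active, so *kulD* is transcribed.
→ *kulD* is ON in A.
Condition B:
Fumarate is present, so UlmX is active.
With repressor UlmX bound, *cilP* is not transcribed.
So CilP is not produced.
Fuculose is present, so YilB is active.
Shikimate is present, so HolC is inactive.
Required activator HolC is absent, so *dovM* is not transcribed.
So DovM is not produced.
Glyoxylate is absent, so FenJ is active.
No repressor is bound and FenJ is active, so *velM* is transcribed.
So VelM is produced and active.
No repressor is bound and VelM is active, so *kulD* is transcribed.
→ *kulD* is ON in B.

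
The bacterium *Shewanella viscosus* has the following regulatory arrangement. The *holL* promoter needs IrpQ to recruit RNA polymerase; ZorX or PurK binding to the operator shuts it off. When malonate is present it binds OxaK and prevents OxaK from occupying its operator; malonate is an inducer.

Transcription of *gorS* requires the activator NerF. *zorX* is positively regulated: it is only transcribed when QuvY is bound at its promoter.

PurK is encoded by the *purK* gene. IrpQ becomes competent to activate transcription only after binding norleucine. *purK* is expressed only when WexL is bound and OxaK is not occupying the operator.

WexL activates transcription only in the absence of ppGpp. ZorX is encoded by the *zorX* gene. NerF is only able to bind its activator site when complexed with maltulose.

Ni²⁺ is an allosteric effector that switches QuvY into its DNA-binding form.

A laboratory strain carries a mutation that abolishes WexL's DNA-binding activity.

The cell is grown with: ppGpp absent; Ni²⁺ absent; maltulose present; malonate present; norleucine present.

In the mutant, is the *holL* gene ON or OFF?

ON

Ni²⁺ is absent, so QuvY is inactive.
Required activator QuvY is absent, so *zorX* is not transcribed.
So ZorX is not produced.
Malonate is present, so OxaK is inactive.
WexL is non-functional in this strain, so it has no effect.
Required activator WexL is absent, so *purK* is not transcribed.
So PurK is not produced.
Norleucine is present, so IrpQ is active.
No repressor is bound and IrpQ is active, so *holL* is transcribed.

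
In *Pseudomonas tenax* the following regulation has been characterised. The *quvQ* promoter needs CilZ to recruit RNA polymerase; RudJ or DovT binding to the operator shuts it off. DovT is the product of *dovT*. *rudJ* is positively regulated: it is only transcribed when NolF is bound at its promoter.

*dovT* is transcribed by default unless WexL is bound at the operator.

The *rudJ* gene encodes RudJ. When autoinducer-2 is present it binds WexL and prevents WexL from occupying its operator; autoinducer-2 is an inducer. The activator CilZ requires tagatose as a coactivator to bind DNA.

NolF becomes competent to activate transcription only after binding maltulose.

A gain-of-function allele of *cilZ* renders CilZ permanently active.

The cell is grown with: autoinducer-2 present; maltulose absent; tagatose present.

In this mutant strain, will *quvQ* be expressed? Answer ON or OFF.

CilZ is constitutively active in this strain.
Maltulose is absent, so NolF is inactive.
Required activator NolF is absent, so *rudJ* is not transcribed.
So RudJ is not produced.
Autoinducer-2 is present, so WexL is inactive.
With no repressor bound, *dovT* is transcribed.
So DovT is produced and active.
With repressor DovT bound, *quvQ* is not transcribed.

OFF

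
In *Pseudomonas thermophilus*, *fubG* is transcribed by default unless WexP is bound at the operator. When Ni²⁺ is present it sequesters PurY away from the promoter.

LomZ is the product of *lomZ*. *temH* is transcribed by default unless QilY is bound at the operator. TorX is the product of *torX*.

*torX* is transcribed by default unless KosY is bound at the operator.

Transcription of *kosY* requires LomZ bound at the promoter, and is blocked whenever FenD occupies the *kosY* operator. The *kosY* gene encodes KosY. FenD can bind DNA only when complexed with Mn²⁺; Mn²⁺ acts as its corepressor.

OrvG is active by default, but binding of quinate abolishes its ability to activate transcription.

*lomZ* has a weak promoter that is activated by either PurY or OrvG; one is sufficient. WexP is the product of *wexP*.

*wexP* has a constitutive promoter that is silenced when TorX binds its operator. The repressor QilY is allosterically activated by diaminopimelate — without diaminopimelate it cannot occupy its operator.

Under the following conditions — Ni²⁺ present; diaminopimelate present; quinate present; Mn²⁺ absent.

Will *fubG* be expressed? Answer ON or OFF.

ON

Ni²⁺ is present, so PurY is inactive.
Quinate is present, so OrvG is inactive.
No activator is available at the *lomZ* promoter, so *lomZ* is not transcribed.
So LomZ is not produced.
Mn²⁺ is absent, so FenD is inactive.
Required activator LomZ is absent, so *kosY* is not transcribed.
So KosY is not produced.
With no repressor bound, *torX* is transcribed.
So TorX is produced and active.
With repressor TorX bound, *wexP* is not transcribed.
So WexP is not produced.
With no repressor bound, *fubG* is transcribed.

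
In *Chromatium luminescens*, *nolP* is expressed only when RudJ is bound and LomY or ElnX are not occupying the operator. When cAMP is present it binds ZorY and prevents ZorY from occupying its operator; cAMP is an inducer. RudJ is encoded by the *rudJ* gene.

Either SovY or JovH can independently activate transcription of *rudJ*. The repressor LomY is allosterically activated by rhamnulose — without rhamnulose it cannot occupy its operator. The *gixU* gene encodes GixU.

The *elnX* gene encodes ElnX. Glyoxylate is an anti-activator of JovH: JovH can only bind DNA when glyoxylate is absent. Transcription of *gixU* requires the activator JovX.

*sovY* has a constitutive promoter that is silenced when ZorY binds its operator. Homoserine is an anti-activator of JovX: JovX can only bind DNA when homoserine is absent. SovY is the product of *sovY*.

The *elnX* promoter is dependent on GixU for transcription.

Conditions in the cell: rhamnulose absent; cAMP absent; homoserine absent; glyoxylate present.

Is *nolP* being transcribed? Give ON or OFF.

Rhamnulose is absent, so LomY is inactive.
cAMP is absent, so ZorY is active.
With repressor ZorY bound, *sovY* is not transcribed.
So SovY is not produced.
Glyoxylate is present, so JovH is inactive.
No activator is available at the *rudJ* promoter, so *rudJ* is not transcribed.
So RudJ is not produced.
Homoserine is absent, so JovX is active.
No repressor is bound and JovX is active, so *gixU* is transcribed.
So GixU is produced and active.
No repressor is bound and GixU is active, so *elnX* is transcribed.
So ElnX is produced and active.
With repressor ElnX bound, *nolP* is not transcribed.

OFF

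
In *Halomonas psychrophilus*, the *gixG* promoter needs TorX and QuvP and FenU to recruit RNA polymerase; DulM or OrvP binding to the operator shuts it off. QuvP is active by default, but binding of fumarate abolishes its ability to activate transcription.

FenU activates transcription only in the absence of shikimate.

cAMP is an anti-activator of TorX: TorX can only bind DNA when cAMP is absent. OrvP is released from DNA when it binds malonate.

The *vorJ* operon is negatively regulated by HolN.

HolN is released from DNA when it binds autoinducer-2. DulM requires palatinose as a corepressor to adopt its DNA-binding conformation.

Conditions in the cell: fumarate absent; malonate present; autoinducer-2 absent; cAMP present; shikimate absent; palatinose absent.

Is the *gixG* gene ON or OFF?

OFF

Palatinose is absent, so DulM is inactive.
Malonate is present, so OrvP is inactive.
cAMP is present, so TorX is inactive.
Fumarate is absent, so QuvP is active.
Shikimate is absent, so FenU is active.
Required activator TorX is absent, so *gixG* is not transcribed.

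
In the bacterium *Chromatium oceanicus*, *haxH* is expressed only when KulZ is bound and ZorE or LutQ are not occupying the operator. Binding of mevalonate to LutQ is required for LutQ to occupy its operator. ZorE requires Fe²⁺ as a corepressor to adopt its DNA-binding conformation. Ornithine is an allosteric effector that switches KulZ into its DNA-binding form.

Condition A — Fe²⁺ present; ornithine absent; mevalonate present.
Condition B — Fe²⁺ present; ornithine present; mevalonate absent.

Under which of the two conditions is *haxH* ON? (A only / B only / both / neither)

neither

Condition A:
Fe²⁺ is present, so ZorE is active.
Ornithine is absent, so KulZ is inactive.
Mevalonate is present, so LutQ is active.
With repressor ZorE bound, *haxH* is not transcribed.
→ *haxH* is OFF in A.
Condition B:
Fe²⁺ is present, so ZorE is active.
Ornithine is present, so KulZ is active.
Mevalonate is absent, so LutQ is inactive.
With repressor ZorE bound, *haxH* is not transcribed.
→ *haxH* is OFF in B.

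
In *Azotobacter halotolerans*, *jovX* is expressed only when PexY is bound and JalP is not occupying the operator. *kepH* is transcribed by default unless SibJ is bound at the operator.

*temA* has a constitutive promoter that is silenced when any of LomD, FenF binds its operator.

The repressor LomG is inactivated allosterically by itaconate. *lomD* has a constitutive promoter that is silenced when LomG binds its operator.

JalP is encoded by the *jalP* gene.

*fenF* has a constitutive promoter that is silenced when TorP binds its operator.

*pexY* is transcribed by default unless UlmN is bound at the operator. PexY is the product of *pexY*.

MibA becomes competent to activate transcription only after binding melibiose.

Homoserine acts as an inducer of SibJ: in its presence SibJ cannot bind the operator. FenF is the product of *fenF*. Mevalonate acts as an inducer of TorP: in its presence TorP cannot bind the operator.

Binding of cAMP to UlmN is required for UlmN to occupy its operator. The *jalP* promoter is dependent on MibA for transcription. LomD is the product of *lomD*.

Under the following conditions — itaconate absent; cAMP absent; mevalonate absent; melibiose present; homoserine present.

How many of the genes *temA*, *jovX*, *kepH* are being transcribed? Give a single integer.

Itaconate is absent, so LomG is active.
With repressor LomG bound, *lomD* is not transcribed.
So LomD is not produced.
Mevalonate is absent, so TorP is active.
With repressor TorP bound, *fenF* is not transcribed.
So FenF is not produced.
With no repressor bound, *temA* is transcribed.
→ *temA* is ON.
cAMP is absent, so UlmN is inactive.
With no repressor bound, *pexY* is transcribed.
So PexY is produced and active.
Melibiose is present, so MibA is active.
No repressor is bound and MibA is active, so *jalP* is transcribed.
So JalP is produced and active.
With repressor JalP bound, *jovX* is not transcribed.
→ *jovX* is OFF.
Homoserine is present, so SibJ is inactive.
With no repressor bound, *kepH* is transcribed.
→ *kepH* is ON.
2 of the 3 genes are transcribed.

2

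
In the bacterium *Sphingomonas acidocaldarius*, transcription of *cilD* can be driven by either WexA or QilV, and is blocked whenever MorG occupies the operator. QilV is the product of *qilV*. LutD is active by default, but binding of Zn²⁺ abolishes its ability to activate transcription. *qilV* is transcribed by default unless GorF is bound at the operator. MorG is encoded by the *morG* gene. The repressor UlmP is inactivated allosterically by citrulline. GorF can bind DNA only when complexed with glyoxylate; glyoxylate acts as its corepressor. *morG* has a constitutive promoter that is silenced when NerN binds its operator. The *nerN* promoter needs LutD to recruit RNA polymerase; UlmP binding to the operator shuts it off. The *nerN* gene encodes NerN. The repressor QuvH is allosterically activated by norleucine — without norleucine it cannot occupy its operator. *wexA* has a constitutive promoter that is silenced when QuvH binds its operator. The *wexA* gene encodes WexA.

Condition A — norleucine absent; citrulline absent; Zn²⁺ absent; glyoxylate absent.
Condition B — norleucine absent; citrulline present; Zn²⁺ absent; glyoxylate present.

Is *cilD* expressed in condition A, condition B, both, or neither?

B only

Condition A:
Norleucine is absent, so QuvH is inactive.
With no repressor bound, *wexA* is transcribed.
So WexA is produced and active.
Citrulline is absent, so UlmP is active.
Zn²⁺ is absent, so LutD is active.
With repressor UlmP bound, *nerN* is not transcribed.
So NerN is not produced.
With no repressor bound, *morG* is transcribed.
So MorG is produced and active.
Glyoxylate is absent, so GorF is inactive.
With no repressor bound, *qilV* is transcribed.
So QilV is produced and active.
With repressor MorG bound, *cilD* is not transcribed.
→ *cilD* is OFF in A.
Condition B:
Norleucine is absent, so QuvH is inactive.
With no repressor bound, *wexA* is transcribed.
So WexA is produced and active.
Citrulline is present, so UlmP is inactive.
Zn²⁺ is absent, so LutD is active.
No repressor is bound and LutD is active, so *nerN* is transcribed.
So NerN is produced and active.
With repressor NerN bound, *morG* is not transcribed.
So MorG is not produced.
Glyoxylate is present, so GorF is active.
With repressor GorF bound, *qilV* is not transcribed.
So QilV is not produced.
Activator WexA is present, so *cilD* is transcribed.
→ *cilD* is ON in B.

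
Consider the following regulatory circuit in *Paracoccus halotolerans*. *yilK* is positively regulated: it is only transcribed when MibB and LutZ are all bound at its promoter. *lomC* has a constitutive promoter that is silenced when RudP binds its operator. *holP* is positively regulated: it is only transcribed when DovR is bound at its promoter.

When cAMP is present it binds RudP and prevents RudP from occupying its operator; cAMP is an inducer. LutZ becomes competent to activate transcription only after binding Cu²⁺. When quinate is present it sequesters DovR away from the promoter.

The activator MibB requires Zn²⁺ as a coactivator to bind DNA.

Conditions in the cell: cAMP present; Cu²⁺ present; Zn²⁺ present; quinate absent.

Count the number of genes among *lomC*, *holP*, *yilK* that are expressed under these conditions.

3

cAMP is present, so RudP is inactive.
With no repressor bound, *lomC* is transcribed.
→ *lomC* is ON.
Quinate is absent, so DovR is active.
No repressor is bound and DovR is active, so *holP* is transcribed.
→ *holP* is ON.
Zn²⁺ is present, so MibB is active.
Cu²⁺ is present, so LutZ is active.
No repressor is bound and MibB and LutZ are active, so *yilK* is transcribed.
→ *yilK* is ON.
3 of the 3 genes are transcribed.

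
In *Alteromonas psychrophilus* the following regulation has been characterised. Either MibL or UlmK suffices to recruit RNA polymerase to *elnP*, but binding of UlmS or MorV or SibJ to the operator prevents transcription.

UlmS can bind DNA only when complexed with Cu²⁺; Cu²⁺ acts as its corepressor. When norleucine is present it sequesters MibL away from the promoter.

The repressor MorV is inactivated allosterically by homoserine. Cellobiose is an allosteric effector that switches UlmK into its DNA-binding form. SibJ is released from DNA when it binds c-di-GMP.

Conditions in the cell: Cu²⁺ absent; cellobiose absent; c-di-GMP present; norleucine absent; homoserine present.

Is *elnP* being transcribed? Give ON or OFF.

ON

Norleucine is absent, so MibL is active.
Cu²⁺ is absent, so UlmS is inactive.
Homoserine is present, so MorV is inactive.
c-di-GMP is present, so SibJ is inactive.
Cellobiose is absent, so UlmK is inactive.
Activator MibL is present, so *elnP* is transcribed.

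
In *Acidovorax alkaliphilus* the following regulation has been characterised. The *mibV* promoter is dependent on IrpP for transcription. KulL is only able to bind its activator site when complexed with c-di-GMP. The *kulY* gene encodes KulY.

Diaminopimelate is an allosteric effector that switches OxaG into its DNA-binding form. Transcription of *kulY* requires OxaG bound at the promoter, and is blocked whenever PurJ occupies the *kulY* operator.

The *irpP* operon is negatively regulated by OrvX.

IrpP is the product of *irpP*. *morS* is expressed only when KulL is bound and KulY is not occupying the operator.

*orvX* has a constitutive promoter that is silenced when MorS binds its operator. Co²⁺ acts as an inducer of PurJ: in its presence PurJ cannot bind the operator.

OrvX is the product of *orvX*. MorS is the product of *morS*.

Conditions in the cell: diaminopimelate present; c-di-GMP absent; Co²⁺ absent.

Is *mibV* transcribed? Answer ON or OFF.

Diaminopimelate is present, so OxaG is active.
Co²⁺ is absent, so PurJ is active.
With repressor PurJ bound, *kulY* is not transcribed.
So KulY is not produced.
c-di-GMP is absent, so KulL is inactive.
Required activator KulL is absent, so *morS* is not transcribed.
So MorS is not produced.
With no repressor bound, *orvX* is transcribed.
So OrvX is produced and active.
With repressor OrvX bound, *irpP* is not transcribed.
So IrpP is not produced.
Required activator IrpP is absent, so *mibV* is not transcribed.

OFF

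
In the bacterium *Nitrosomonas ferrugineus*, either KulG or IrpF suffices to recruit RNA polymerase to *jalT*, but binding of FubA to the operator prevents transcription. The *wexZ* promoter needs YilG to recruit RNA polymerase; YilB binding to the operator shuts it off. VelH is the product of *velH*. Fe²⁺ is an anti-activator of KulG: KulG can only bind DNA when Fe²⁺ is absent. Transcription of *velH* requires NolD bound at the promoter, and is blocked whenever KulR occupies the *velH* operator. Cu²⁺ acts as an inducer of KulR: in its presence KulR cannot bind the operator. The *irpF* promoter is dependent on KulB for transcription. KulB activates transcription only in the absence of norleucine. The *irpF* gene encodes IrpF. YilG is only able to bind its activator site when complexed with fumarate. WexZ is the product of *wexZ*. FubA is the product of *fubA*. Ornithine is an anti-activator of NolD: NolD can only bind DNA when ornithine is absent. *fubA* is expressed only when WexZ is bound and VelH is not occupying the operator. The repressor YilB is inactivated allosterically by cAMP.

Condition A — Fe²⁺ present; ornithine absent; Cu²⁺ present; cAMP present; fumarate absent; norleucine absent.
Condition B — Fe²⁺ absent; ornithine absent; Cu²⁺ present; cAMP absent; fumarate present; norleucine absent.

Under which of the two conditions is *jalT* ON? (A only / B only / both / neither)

Condition A:
Fe²⁺ is present, so KulG is inactive.
Ornithine is absent, so NolD is active.
Cu²⁺ is present, so KulR is inactive.
No repressor is bound and NolD is active, so *velH* is transcribed.
So VelH is produced and active.
cAMP is present, so YilB is inactive.
Fumarate is absent, so YilG is inactive.
Required activator YilG is absent, so *wexZ* is not transcribed.
So WexZ is not produced.
With repressor VelH bound, *fubA* is not transcribed.
So FubA is not produced.
Norleucine is absent, so KulB is active.
No repressor is bound and KulB is active, so *irpF* is transcribed.
So IrpF is produced and active.
Activator IrpF is present, so *jalT* is transcribed.
→ *jalT* is ON in A.
Condition B:
Fe²⁺ is absent, so KulG is active.
Ornithine is absent, so NolD is active.
Cu²⁺ is present, so KulR is inactive.
No repressor is bound and NolD is active, so *velH* is transcribed.
So VelH is produced and active.
cAMP is absent, so YilB is active.
Fumarate is present, so YilG is active.
With repressor YilB bound, *wexZ* is not transcribed.
So WexZ is not produced.
With repressor VelH bound, *fubA* is not transcribed.
So FubA is not produced.
Norleucine is absent, so KulB is active.
No repressor is bound and KulB is active, so *irpF* is transcribed.
So IrpF is produced and active.
Activator KulG is present, so *jalT* is transcribed.
→ *jalT* is ON in B.

both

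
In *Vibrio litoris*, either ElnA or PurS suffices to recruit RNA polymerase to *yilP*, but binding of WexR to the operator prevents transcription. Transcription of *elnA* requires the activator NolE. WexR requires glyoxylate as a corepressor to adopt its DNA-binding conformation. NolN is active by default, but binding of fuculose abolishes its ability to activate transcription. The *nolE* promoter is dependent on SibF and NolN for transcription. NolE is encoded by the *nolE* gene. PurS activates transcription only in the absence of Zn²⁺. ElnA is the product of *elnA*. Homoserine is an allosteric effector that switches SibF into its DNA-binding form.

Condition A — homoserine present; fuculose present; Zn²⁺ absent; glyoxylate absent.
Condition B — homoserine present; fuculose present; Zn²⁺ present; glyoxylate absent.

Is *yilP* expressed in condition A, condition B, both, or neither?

A only

Condition A:
Homoserine is present, so SibF is active.
Fuculose is present, so NolN is inactive.
Required activator NolN is absent, so *nolE* is not transcribed.
So NolE is not produced.
Required activator NolE is absent, so *elnA* is not transcribed.
So ElnA is not produced.
Zn²⁺ is absent, so PurS is active.
Glyoxylate is absent, so WexR is inactive.
Activator PurS is present, so *yilP* is transcribed.
→ *yilP* is ON in A.
Condition B:
Homoserine is present, so SibF is active.
Fuculose is present, so NolN is inactive.
Required activator NolN is absent, so *nolE* is not transcribed.
So NolE is not produced.
Required activator NolE is absent, so *elnA* is not transcribed.
So ElnA is not produced.
Zn²⁺ is present, so PurS is inactive.
Glyoxylate is absent, so WexR is inactive.
No activator is available at the *yilP* promoter, so *yilP* is not transcribed.
→ *yilP* is OFF in B.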